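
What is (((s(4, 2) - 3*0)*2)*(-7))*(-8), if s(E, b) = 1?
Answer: 112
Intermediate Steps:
(((s(4, 2) - 3*0)*2)*(-7))*(-8) = (((1 - 3*0)*2)*(-7))*(-8) = (((1 + 0)*2)*(-7))*(-8) = ((1*2)*(-7))*(-8) = (2*(-7))*(-8) = -14*(-8) = 112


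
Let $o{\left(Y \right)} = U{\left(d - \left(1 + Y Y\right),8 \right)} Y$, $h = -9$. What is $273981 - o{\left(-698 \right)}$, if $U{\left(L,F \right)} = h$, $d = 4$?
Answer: $267699$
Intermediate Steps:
$U{\left(L,F \right)} = -9$
$o{\left(Y \right)} = - 9 Y$
$273981 - o{\left(-698 \right)} = 273981 - \left(-9\right) \left(-698\right) = 273981 - 6282 = 267699$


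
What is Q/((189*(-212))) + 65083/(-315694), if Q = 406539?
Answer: -346427695/33463564 ≈ -10.352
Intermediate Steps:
Q/((189*(-212))) + 65083/(-315694) = 406539/((189*(-212))) + 65083/(-315694) = 406539/(-40068) + 65083*(-1/315694) = 406539*(-1/40068) - 65083/315694 = -2151/212 - 65083/315694 = -346427695/33463564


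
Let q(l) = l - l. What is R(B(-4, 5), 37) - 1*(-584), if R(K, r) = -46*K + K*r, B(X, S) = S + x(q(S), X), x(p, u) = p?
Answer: 539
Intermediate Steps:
q(l) = 0
B(X, S) = S (B(X, S) = S + 0 = S)
R(B(-4, 5), 37) - 1*(-584) = 5*(-46 + 37) - 1*(-584) = 5*(-9) + 584 = -45 + 584 = 539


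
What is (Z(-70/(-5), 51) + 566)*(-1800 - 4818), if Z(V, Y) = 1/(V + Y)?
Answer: -243482838/65 ≈ -3.7459e+6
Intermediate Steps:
(Z(-70/(-5), 51) + 566)*(-1800 - 4818) = (1/(-70/(-5) + 51) + 566)*(-1800 - 4818) = (1/(-70*(-⅕) + 51) + 566)*(-6618) = (1/(14 + 51) + 566)*(-6618) = (1/65 + 566)*(-6618) = (36791/65)*(-6618) = -243482838/65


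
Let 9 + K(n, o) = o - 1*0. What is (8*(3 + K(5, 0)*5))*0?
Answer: 0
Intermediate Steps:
K(n, o) = -9 + o (K(n, o) = -9 + (o - 1*0) = -9 + (o + 0) = -9 + o)
(8*(3 + K(5, 0)*5))*0 = (8*(3 + (-9 + 0)*5))*0 = (8*(3 - 9*5))*0 = (8*(3 - 45))*0 = (8*(-42))*0 = -336*0 = 0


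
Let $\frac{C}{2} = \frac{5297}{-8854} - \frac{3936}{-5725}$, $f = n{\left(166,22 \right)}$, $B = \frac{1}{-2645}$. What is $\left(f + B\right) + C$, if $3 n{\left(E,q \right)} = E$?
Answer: $\frac{2232772920458}{40221840525} \approx 55.511$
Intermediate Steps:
$n{\left(E,q \right)} = \frac{E}{3}$
$B = - \frac{1}{2645} \approx -0.00037807$
$f = \frac{166}{3}$ ($f = \frac{1}{3} \cdot 166 = \frac{166}{3} \approx 55.333$)
$C = \frac{4524019}{25344575}$ ($C = 2 \left(\frac{5297}{-8854} - \frac{3936}{-5725}\right) = 2 \left(5297 \left(- \frac{1}{8854}\right) - - \frac{3936}{5725}\right) = 2 \left(- \frac{5297}{8854} + \frac{3936}{5725}\right) = 2 \cdot \frac{4524019}{50689150} = \frac{4524019}{25344575} \approx 0.1785$)
$\left(f + B\right) + C = \left(\frac{166}{3} - \frac{1}{2645}\right) + \frac{4524019}{25344575} = \frac{439067}{7935} + \frac{4524019}{25344575} = \frac{2232772920458}{40221840525}$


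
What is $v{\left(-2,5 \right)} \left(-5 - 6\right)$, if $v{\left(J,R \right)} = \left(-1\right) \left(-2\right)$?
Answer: $-22$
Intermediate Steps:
$v{\left(J,R \right)} = 2$
$v{\left(-2,5 \right)} \left(-5 - 6\right) = 2 \left(-5 - 6\right) = 2 \left(-11\right) = -22$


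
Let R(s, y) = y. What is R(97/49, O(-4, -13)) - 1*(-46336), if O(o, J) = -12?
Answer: 46324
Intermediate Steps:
R(97/49, O(-4, -13)) - 1*(-46336) = -12 - 1*(-46336) = -12 + 46336 = 46324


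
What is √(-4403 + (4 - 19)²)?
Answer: I*√4178 ≈ 64.637*I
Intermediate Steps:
√(-4403 + (4 - 19)²) = √(-4403 + (-15)²) = √(-4403 + 225) = √(-4178) = I*√4178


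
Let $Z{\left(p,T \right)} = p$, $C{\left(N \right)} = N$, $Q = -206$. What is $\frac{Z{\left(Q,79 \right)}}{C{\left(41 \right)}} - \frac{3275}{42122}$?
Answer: $- \frac{8811407}{1727002} \approx -5.1021$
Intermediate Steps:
$\frac{Z{\left(Q,79 \right)}}{C{\left(41 \right)}} - \frac{3275}{42122} = - \frac{206}{41} - \frac{3275}{42122} = - \frac{8811407}{1727002}$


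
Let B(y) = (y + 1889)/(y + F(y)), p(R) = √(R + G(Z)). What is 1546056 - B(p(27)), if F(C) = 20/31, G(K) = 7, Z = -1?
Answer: 8316424975/5379 - 604903*√34/10758 ≈ 1.5458e+6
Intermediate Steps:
F(C) = 20/31 (F(C) = 20*(1/31) = 20/31)
p(R) = √(7 + R) (p(R) = √(R + 7) = √(7 + R))
B(y) = (1889 + y)/(20/31 + y) (B(y) = (y + 1889)/(y + 20/31) = (1889 + y)/(20/31 + y))
1546056 - B(p(27)) = 1546056 - 31*(1889 + √(7 + 27))/(20 + 31*√(7 + 27)) = 1546056 - 31*(1889 + √34)/(20 + 31*√34)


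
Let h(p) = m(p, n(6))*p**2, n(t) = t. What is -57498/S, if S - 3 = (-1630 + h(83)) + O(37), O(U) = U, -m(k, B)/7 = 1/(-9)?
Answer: -517482/33913 ≈ -15.259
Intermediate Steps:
m(k, B) = 7/9 (m(k, B) = -7/(-9) = -7*(-1/9) = 7/9)
h(p) = 7*p**2/9
S = 33913/9 (S = 3 + ((-1630 + (7/9)*83**2) + 37) = 3 + ((-1630 + (7/9)*6889) + 37) = 3 + ((-1630 + 48223/9) + 37) = 3 + (33553/9 + 37) = 3 + 33886/9 = 33913/9 ≈ 3768.1)
-57498/S = -57498/33913/9 = -57498*9/33913 = -517482/33913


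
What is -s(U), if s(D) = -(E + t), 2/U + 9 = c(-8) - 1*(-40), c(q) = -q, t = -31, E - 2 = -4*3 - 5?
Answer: -46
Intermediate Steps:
E = -15 (E = 2 + (-4*3 - 5) = 2 + (-12 - 5) = 2 - 17 = -15)
U = 2/39 (U = 2/(-9 + (-1*(-8) - 1*(-40))) = 2/(-9 + (8 + 40)) = 2/(-9 + 48) = 2/39 ≈ 0.051282)
s(D) = 46 (s(D) = -(-15 - 31) = -1*(-46) = 46)
-s(U) = -1*46 = -46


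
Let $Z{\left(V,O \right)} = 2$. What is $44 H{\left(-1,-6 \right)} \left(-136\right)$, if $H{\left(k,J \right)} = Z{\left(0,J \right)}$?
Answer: $-11968$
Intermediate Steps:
$H{\left(k,J \right)} = 2$
$44 H{\left(-1,-6 \right)} \left(-136\right) = 44 \cdot 2 \left(-136\right) = 88 \left(-136\right) = -11968$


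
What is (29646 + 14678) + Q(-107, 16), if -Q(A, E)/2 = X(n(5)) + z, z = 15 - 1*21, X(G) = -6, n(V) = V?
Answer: 44348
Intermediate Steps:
z = -6 (z = 15 - 21 = -6)
Q(A, E) = 24 (Q(A, E) = -2*(-6 - 6) = -2*(-12) = 24)
(29646 + 14678) + Q(-107, 16) = (29646 + 14678) + 24 = 44324 + 24 = 44348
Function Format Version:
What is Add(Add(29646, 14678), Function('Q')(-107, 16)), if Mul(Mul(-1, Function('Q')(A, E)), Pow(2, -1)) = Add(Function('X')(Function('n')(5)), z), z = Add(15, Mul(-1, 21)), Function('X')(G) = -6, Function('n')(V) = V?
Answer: 44348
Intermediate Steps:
z = -6 (z = Add(15, -21) = -6)
Function('Q')(A, E) = 24 (Function('Q')(A, E) = Mul(-2, Add(-6, -6)) = Mul(-2, -12) = 24)
Add(Add(29646, 14678), Function('Q')(-107, 16)) = Add(Add(29646, 14678), 24) = Add(44324, 24) = 44348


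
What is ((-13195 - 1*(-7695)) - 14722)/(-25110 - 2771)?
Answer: 20222/27881 ≈ 0.72530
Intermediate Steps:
((-13195 - 1*(-7695)) - 14722)/(-25110 - 2771) = ((-13195 + 7695) - 14722)/(-27881) = (-5500 - 14722)*(-1/27881) = -20222*(-1/27881) = 20222/27881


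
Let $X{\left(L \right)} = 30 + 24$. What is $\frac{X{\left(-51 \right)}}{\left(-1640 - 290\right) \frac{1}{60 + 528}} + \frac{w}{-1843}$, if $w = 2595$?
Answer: $- \frac{31763643}{1778495} \approx -17.86$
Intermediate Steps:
$X{\left(L \right)} = 54$
$\frac{X{\left(-51 \right)}}{\left(-1640 - 290\right) \frac{1}{60 + 528}} + \frac{w}{-1843} = \frac{54}{\left(-1640 - 290\right) \frac{1}{60 + 528}} + \frac{2595}{-1843} = \frac{54}{\left(-1930\right) \frac{1}{588}} + 2595 \left(- \frac{1}{1843}\right) = \frac{54}{\left(-1930\right) \frac{1}{588}} - \frac{2595}{1843} = \frac{54}{- \frac{965}{294}} - \frac{2595}{1843} = 54 \left(- \frac{294}{965}\right) - \frac{2595}{1843} = - \frac{15876}{965} - \frac{2595}{1843} = - \frac{31763643}{1778495}$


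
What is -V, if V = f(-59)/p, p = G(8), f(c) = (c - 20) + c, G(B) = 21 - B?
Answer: 138/13 ≈ 10.615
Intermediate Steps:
f(c) = -20 + 2*c (f(c) = (-20 + c) + c = -20 + 2*c)
p = 13 (p = 21 - 1*8 = 21 - 8 = 13)
V = -138/13 (V = (-20 + 2*(-59))/13 = (-20 - 118)*(1/13) = -138*1/13 = -138/13 ≈ -10.615)
-V = -1*(-138/13) = 138/13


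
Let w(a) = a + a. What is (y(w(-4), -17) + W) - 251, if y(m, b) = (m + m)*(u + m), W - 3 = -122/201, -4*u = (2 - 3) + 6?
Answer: -20222/201 ≈ -100.61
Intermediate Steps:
u = -5/4 (u = -((2 - 3) + 6)/4 = -(-1 + 6)/4 = -¼*5 = -5/4 ≈ -1.2500)
w(a) = 2*a
W = 481/201 (W = 3 - 122/201 = 481/201 ≈ 2.3930)
y(m, b) = 2*m*(-5/4 + m) (y(m, b) = (m + m)*(-5/4 + m) = (2*m)*(-5/4 + m) = 2*m*(-5/4 + m))
(y(w(-4), -17) + W) - 251 = ((2*(-4))*(-5 + 4*(2*(-4)))/2 + 481/201) - 251 = ((½)*(-8)*(-5 + 4*(-8)) + 481/201) - 251 = ((½)*(-8)*(-5 - 32) + 481/201) - 251 = ((½)*(-8)*(-37) + 481/201) - 251 = (148 + 481/201) - 251 = 30229/201 - 251 = -20222/201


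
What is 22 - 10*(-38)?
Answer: 402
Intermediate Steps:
22 - 10*(-38) = 22 + 380 = 402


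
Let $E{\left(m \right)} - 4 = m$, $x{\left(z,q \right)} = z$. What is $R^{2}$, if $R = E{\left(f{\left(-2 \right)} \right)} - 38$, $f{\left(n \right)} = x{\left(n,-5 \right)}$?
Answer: $1296$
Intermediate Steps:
$f{\left(n \right)} = n$
$E{\left(m \right)} = 4 + m$
$R = -36$ ($R = \left(4 - 2\right) - 38 = 2 - 38 = -36$)
$R^{2} = \left(-36\right)^{2} = 1296$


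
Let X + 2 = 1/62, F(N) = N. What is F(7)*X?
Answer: -861/62 ≈ -13.887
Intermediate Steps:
X = -123/62 (X = -2 + 1/62 = -123/62 ≈ -1.9839)
F(7)*X = 7*(-123/62) = -861/62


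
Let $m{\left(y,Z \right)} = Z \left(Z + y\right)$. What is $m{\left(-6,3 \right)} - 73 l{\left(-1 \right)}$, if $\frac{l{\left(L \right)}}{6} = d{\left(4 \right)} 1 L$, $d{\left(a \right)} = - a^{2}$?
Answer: $-7017$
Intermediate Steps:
$l{\left(L \right)} = - 96 L$ ($l{\left(L \right)} = 6 - 4^{2} \cdot 1 L = 6 \left(-1\right) 16 \cdot 1 L = 6 \left(-16\right) 1 L = 6 \left(- 16 L\right) = - 96 L$)
$m{\left(-6,3 \right)} - 73 l{\left(-1 \right)} = 3 \left(3 - 6\right) - 73 \left(\left(-96\right) \left(-1\right)\right) = 3 \left(-3\right) - 7008 = -9 - 7008 = -7017$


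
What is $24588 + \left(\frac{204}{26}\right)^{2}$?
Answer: $\frac{4165776}{169} \approx 24650.0$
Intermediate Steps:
$24588 + \left(\frac{204}{26}\right)^{2} = 24588 + \left(204 \cdot \frac{1}{26}\right)^{2} = 24588 + \left(\frac{102}{13}\right)^{2} = 24588 + \frac{10404}{169} = \frac{4165776}{169}$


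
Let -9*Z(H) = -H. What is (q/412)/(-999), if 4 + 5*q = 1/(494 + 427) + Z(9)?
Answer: 1381/947681370 ≈ 1.4572e-6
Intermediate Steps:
Z(H) = H/9 (Z(H) = -(-1)*H/9 = H/9)
q = -2762/4605 (q = -⅘ + (1/(494 + 427) + (⅑)*9)/5 = -⅘ + (1/921 + 1)/5 = -⅘ + (⅕)*(922/921) = -⅘ + 922/4605 = -2762/4605 ≈ -0.59978)
(q/412)/(-999) = -2762/4605/412/(-999) = -2762/4605*1/412*(-1/999) = -1381/948630*(-1/999) = 1381/947681370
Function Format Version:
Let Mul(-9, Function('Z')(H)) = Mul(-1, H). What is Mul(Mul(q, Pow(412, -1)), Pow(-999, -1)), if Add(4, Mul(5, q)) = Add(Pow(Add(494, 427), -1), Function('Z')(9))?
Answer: Rational(1381, 947681370) ≈ 1.4572e-6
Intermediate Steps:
Function('Z')(H) = Mul(Rational(1, 9), H) (Function('Z')(H) = Mul(Rational(-1, 9), Mul(-1, H)) = Mul(Rational(1, 9), H))
q = Rational(-2762, 4605) (q = Add(Rational(-4, 5), Mul(Rational(1, 5), Add(Pow(Add(494, 427), -1), Mul(Rational(1, 9), 9)))) = Add(Rational(-4, 5), Mul(Rational(1, 5), Add(Pow(921, -1), 1))) = Add(Rational(-4, 5), Mul(Rational(1, 5), Add(Rational(1, 921), 1))) = Add(Rational(-4, 5), Mul(Rational(1, 5), Rational(922, 921))) = Add(Rational(-4, 5), Rational(922, 4605)) = Rational(-2762, 4605) ≈ -0.59978)
Mul(Mul(q, Pow(412, -1)), Pow(-999, -1)) = Mul(Mul(Rational(-2762, 4605), Pow(412, -1)), Pow(-999, -1)) = Mul(Mul(Rational(-2762, 4605), Rational(1, 412)), Rational(-1, 999)) = Mul(Rational(-1381, 948630), Rational(-1, 999)) = Rational(1381, 947681370)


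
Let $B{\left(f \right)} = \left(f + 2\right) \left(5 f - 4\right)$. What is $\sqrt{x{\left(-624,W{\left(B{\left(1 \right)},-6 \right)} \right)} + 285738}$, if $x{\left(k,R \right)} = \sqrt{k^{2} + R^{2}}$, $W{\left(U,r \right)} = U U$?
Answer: $\sqrt{285738 + 3 \sqrt{43273}} \approx 535.13$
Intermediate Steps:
$B{\left(f \right)} = \left(-4 + 5 f\right) \left(2 + f\right)$ ($B{\left(f \right)} = \left(2 + f\right) \left(-4 + 5 f\right) = \left(-4 + 5 f\right) \left(2 + f\right)$)
$W{\left(U,r \right)} = U^{2}$
$x{\left(k,R \right)} = \sqrt{R^{2} + k^{2}}$
$\sqrt{x{\left(-624,W{\left(B{\left(1 \right)},-6 \right)} \right)} + 285738} = \sqrt{\sqrt{\left(\left(-8 + 5 \cdot 1^{2} + 6 \cdot 1\right)^{2}\right)^{2} + \left(-624\right)^{2}} + 285738} = \sqrt{\sqrt{\left(\left(-8 + 5 \cdot 1 + 6\right)^{2}\right)^{2} + 389376} + 285738} = \sqrt{\sqrt{\left(\left(-8 + 5 + 6\right)^{2}\right)^{2} + 389376} + 285738} = \sqrt{\sqrt{\left(3^{2}\right)^{2} + 389376} + 285738} = \sqrt{\sqrt{9^{2} + 389376} + 285738} = \sqrt{\sqrt{81 + 389376} + 285738} = \sqrt{\sqrt{389457} + 285738} = \sqrt{3 \sqrt{43273} + 285738} = \sqrt{285738 + 3 \sqrt{43273}}$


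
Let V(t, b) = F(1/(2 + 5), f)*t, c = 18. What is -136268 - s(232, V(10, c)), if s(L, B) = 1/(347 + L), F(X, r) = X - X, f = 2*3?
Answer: -78899173/579 ≈ -1.3627e+5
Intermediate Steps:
f = 6
F(X, r) = 0
V(t, b) = 0 (V(t, b) = 0*t = 0)
-136268 - s(232, V(10, c)) = -136268 - 1/(347 + 232) = -136268 - 1/579 = -78899173/579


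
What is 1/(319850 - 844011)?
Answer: -1/524161 ≈ -1.9078e-6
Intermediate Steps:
1/(319850 - 844011) = 1/(-524161) = -1/524161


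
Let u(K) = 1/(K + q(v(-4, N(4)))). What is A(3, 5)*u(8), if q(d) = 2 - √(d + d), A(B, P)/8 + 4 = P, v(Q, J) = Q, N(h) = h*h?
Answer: 20/27 + 4*I*√2/27 ≈ 0.74074 + 0.20951*I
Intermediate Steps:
N(h) = h²
A(B, P) = -32 + 8*P
q(d) = 2 - √2*√d (q(d) = 2 - √(2*d) = 2 - √2*√d)
u(K) = 1/(2 + K - 2*I*√2) (u(K) = 1/(K + (2 - √2*√(-4))) = 1/(K + (2 - √2*2*I)) = 1/(K + (2 - 2*I*√2)) = 1/(2 + K - 2*I*√2))
A(3, 5)*u(8) = (-32 + 8*5)/(2 + 8 - 2*I*√2) = (-32 + 40)/(10 - 2*I*√2) = 8/(10 - 2*I*√2)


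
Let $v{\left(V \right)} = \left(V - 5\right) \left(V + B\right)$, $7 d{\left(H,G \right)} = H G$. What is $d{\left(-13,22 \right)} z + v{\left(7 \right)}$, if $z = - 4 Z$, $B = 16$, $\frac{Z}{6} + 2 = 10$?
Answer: $\frac{55234}{7} \approx 7890.6$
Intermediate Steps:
$Z = 48$ ($Z = -12 + 6 \cdot 10 = -12 + 60 = 48$)
$d{\left(H,G \right)} = \frac{G H}{7}$ ($d{\left(H,G \right)} = \frac{H G}{7} = \frac{G H}{7}$)
$z = -192$ ($z = \left(-4\right) 48 = -192$)
$v{\left(V \right)} = \left(-5 + V\right) \left(16 + V\right)$ ($v{\left(V \right)} = \left(V - 5\right) \left(V + 16\right) = \left(-5 + V\right) \left(16 + V\right)$)
$d{\left(-13,22 \right)} z + v{\left(7 \right)} = \frac{1}{7} \cdot 22 \left(-13\right) \left(-192\right) + \left(-80 + 7^{2} + 11 \cdot 7\right) = \left(- \frac{286}{7}\right) \left(-192\right) + \left(-80 + 49 + 77\right) = \frac{54912}{7} + 46 = \frac{55234}{7}$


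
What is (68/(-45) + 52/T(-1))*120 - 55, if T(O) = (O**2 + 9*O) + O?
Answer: -2789/3 ≈ -929.67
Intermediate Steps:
T(O) = O**2 + 10*O
(68/(-45) + 52/T(-1))*120 - 55 = (68/(-45) + 52/((-(10 - 1))))*120 - 55 = (68*(-1/45) + 52/((-1*9)))*120 - 55 = (-68/45 + 52/(-9))*120 - 55 = (-68/45 + 52*(-1/9))*120 - 55 = (-68/45 - 52/9)*120 - 55 = -328/45*120 - 55 = -2624/3 - 55 = -2789/3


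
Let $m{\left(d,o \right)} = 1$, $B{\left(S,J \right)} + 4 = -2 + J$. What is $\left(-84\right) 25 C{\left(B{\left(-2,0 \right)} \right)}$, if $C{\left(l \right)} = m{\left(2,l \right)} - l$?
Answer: $-14700$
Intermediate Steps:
$B{\left(S,J \right)} = -6 + J$ ($B{\left(S,J \right)} = -4 + \left(-2 + J\right) = -6 + J$)
$C{\left(l \right)} = 1 - l$
$\left(-84\right) 25 C{\left(B{\left(-2,0 \right)} \right)} = \left(-84\right) 25 \left(1 - \left(-6 + 0\right)\right) = - 2100 \left(1 - -6\right) = - 2100 \left(1 + 6\right) = \left(-2100\right) 7 = -14700$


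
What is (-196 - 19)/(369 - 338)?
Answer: -215/31 ≈ -6.9355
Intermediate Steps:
(-196 - 19)/(369 - 338) = -215/31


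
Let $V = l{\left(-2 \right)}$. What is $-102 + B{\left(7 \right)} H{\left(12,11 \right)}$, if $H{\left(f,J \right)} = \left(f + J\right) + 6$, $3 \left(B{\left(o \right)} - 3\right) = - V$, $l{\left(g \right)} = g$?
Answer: $\frac{13}{3} \approx 4.3333$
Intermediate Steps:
$V = -2$
$B{\left(o \right)} = \frac{11}{3}$ ($B{\left(o \right)} = 3 + \frac{\left(-1\right) \left(-2\right)}{3} = 3 + \frac{1}{3} \cdot 2 = 3 + \frac{2}{3} = \frac{11}{3}$)
$H{\left(f,J \right)} = 6 + J + f$ ($H{\left(f,J \right)} = \left(J + f\right) + 6 = 6 + J + f$)
$-102 + B{\left(7 \right)} H{\left(12,11 \right)} = -102 + \frac{11 \left(6 + 11 + 12\right)}{3} = -102 + \frac{11}{3} \cdot 29 = -102 + \frac{319}{3} = \frac{13}{3}$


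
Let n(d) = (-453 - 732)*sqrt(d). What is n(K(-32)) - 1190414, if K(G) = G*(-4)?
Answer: -1190414 - 9480*sqrt(2) ≈ -1.2038e+6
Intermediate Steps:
K(G) = -4*G
n(d) = -1185*sqrt(d)
n(K(-32)) - 1190414 = -1185*8*sqrt(2) - 1190414 = -9480*sqrt(2) - 1190414 = -1190414 - 9480*sqrt(2)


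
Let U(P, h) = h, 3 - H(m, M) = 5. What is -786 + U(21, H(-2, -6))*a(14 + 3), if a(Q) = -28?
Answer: -730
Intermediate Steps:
H(m, M) = -2 (H(m, M) = 3 - 1*5 = 3 - 5 = -2)
-786 + U(21, H(-2, -6))*a(14 + 3) = -786 - 2*(-28) = -786 + 56 = -730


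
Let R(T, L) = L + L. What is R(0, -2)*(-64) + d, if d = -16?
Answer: 240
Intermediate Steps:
R(T, L) = 2*L
R(0, -2)*(-64) + d = (2*(-2))*(-64) - 16 = -4*(-64) - 16 = 256 - 16 = 240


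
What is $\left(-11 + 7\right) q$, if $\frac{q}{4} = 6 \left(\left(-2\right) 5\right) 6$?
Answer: $5760$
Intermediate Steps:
$q = -1440$ ($q = 4 \cdot 6 \left(\left(-2\right) 5\right) 6 = 4 \cdot 6 \left(-10\right) 6 = 4 \left(\left(-60\right) 6\right) = 4 \left(-360\right) = -1440$)
$\left(-11 + 7\right) q = \left(-11 + 7\right) \left(-1440\right) = \left(-4\right) \left(-1440\right) = 5760$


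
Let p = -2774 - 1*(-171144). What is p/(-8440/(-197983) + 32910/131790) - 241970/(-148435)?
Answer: 4347317482205201384/7548343413177 ≈ 5.7593e+5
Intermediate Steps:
p = 168370 (p = -2774 + 171144 = 168370)
p/(-8440/(-197983) + 32910/131790) - 241970/(-148435) = 168370/(-8440/(-197983) + 32910/131790) - 241970/(-148435) = 168370/(-8440*(-1/197983) + 32910*(1/131790)) - 241970*(-1/148435) = 168370/(8440/197983 + 1097/4393) + 48394/29687 = 168370/(254264271/869739319) + 48394/29687 = 168370*(869739319/254264271) + 48394/29687 = 146438009140030/254264271 + 48394/29687 = 4347317482205201384/7548343413177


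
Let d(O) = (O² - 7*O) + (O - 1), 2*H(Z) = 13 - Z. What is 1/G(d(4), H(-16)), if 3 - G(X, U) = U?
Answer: -2/23 ≈ -0.086957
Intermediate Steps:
H(Z) = 13/2 - Z/2 (H(Z) = (13 - Z)/2 = 13/2 - Z/2)
d(O) = -1 + O² - 6*O (d(O) = (O² - 7*O) + (-1 + O) = -1 + O² - 6*O)
G(X, U) = 3 - U
1/G(d(4), H(-16)) = 1/(3 - (13/2 - ½*(-16))) = 1/(3 - (13/2 + 8)) = 1/(3 - 1*29/2) = 1/(3 - 29/2) = 1/(-23/2) = -2/23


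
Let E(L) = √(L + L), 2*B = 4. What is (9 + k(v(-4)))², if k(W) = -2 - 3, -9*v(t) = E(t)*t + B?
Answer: 16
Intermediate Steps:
B = 2 (B = (½)*4 = 2)
E(L) = √2*√L (E(L) = √(2*L) = √2*√L)
v(t) = -2/9 - √2*t^(3/2)/9 (v(t) = -((√2*√t)*t + 2)/9 = -(√2*t^(3/2) + 2)/9 = -(2 + √2*t^(3/2))/9 = -2/9 - √2*t^(3/2)/9)
k(W) = -5
(9 + k(v(-4)))² = (9 - 5)² = 4² = 16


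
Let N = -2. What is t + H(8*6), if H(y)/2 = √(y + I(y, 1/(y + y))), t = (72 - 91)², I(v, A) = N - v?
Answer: 361 + 2*I*√2 ≈ 361.0 + 2.8284*I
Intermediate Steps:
I(v, A) = -2 - v
t = 361 (t = (-19)² = 361)
H(y) = 2*I*√2 (H(y) = 2*√(y + (-2 - y)) = 2*√(-2) = 2*(I*√2) = 2*I*√2)
t + H(8*6) = 361 + 2*I*√2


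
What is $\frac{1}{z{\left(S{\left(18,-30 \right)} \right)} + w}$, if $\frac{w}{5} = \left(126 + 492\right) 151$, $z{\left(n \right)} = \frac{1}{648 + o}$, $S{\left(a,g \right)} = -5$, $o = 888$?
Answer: $\frac{1536}{716682241} \approx 2.1432 \cdot 10^{-6}$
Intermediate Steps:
$z{\left(n \right)} = \frac{1}{1536}$ ($z{\left(n \right)} = \frac{1}{648 + 888} = \frac{1}{1536}$)
$w = 466590$ ($w = 5 \left(126 + 492\right) 151 = 5 \cdot 618 \cdot 151 = 5 \cdot 93318 = 466590$)
$\frac{1}{z{\left(S{\left(18,-30 \right)} \right)} + w} = \frac{1}{\frac{1}{1536} + 466590} = \frac{1}{\frac{716682241}{1536}} = \frac{1536}{716682241}$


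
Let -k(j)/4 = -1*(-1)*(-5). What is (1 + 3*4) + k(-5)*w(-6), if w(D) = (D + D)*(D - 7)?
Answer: 3133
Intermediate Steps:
w(D) = 2*D*(-7 + D) (w(D) = (2*D)*(-7 + D) = 2*D*(-7 + D))
k(j) = 20 (k(j) = -4*(-1*(-1))*(-5) = -4*(-5) = 20)
(1 + 3*4) + k(-5)*w(-6) = (1 + 3*4) + 20*(2*(-6)*(-7 - 6)) = (1 + 12) + 20*(2*(-6)*(-13)) = 13 + 20*156 = 13 + 3120 = 3133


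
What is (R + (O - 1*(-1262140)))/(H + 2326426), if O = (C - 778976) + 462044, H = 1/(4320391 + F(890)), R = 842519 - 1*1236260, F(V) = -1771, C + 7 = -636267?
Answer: -366249206340/10046949852121 ≈ -0.036454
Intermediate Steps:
C = -636274 (C = -7 - 636267 = -636274)
R = -393741 (R = 842519 - 1236260 = -393741)
H = 1/4318620 (H = 1/(4320391 - 1771) = 1/4318620 ≈ 2.3156e-7)
O = -953206 (O = (-636274 - 778976) + 462044 = -1415250 + 462044 = -953206)
(R + (O - 1*(-1262140)))/(H + 2326426) = (-393741 + (-953206 - 1*(-1262140)))/(1/4318620 + 2326426) = (-393741 + (-953206 + 1262140))/(10046949852121/4318620) = (-393741 + 308934)*(4318620/10046949852121) = -84807*4318620/10046949852121 = -366249206340/10046949852121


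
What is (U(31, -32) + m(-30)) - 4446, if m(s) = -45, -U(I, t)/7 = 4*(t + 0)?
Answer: -3595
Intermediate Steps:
U(I, t) = -28*t (U(I, t) = -28*(t + 0) = -28*t)
(U(31, -32) + m(-30)) - 4446 = (-28*(-32) - 45) - 4446 = (896 - 45) - 4446 = 851 - 4446 = -3595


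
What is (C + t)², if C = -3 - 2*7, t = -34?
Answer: 2601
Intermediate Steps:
C = -17 (C = -3 - 14 = -17)
(C + t)² = (-17 - 34)² = (-51)² = 2601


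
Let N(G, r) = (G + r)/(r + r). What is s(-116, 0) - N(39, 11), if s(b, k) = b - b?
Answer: -25/11 ≈ -2.2727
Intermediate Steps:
s(b, k) = 0
N(G, r) = (G + r)/(2*r) (N(G, r) = (G + r)/((2*r)) = (G + r)*(1/(2*r)) = (G + r)/(2*r))
s(-116, 0) - N(39, 11) = 0 - (39 + 11)/(2*11) = 0 - 50/(2*11) = 0 - 1*25/11 = 0 - 25/11 = -25/11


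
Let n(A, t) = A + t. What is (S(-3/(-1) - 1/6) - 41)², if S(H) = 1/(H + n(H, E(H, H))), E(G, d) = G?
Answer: 483025/289 ≈ 1671.4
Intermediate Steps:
S(H) = 1/(3*H) (S(H) = 1/(H + (H + H)) = 1/(H + 2*H) = 1/(3*H))
(S(-3/(-1) - 1/6) - 41)² = (1/(3*(-3/(-1) - 1/6)) - 41)² = (1/(3*(-3*(-1) - 1*⅙)) - 41)² = (1/(3*(3 - ⅙)) - 41)² = (1/(3*(17/6)) - 41)² = ((⅓)*(6/17) - 41)² = (2/17 - 41)² = (-695/17)² = 483025/289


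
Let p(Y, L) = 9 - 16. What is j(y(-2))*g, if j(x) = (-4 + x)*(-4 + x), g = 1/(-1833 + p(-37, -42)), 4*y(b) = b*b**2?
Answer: -9/460 ≈ -0.019565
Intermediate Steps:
p(Y, L) = -7
y(b) = b**3/4 (y(b) = (b*b**2)/4 = b**3/4)
g = -1/1840 (g = 1/(-1833 - 7) = 1/(-1840) = -1/1840 ≈ -0.00054348)
j(x) = (-4 + x)**2
j(y(-2))*g = (-4 + (1/4)*(-2)**3)**2*(-1/1840) = (-4 + (1/4)*(-8))**2*(-1/1840) = (-4 - 2)**2*(-1/1840) = (-6)**2*(-1/1840) = 36*(-1/1840) = -9/460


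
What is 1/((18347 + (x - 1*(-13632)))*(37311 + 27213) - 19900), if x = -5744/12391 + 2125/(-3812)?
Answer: 11808623/24365053221681415 ≈ 4.8465e-10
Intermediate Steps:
x = -48227003/47234492 (x = -5744*1/12391 + 2125*(-1/3812) = -5744/12391 - 2125/3812 = -48227003/47234492 ≈ -1.0210)
1/((18347 + (x - 1*(-13632)))*(37311 + 27213) - 19900) = 1/((18347 + (-48227003/47234492 - 1*(-13632)))*(37311 + 27213) - 19900) = 1/((18347 + (-48227003/47234492 + 13632))*64524 - 19900) = 1/((18347 + 643852367941/47234492)*64524 - 19900) = 1/((1510463592665/47234492)*64524 - 19900) = 1/(24365288213279115/11808623 - 19900) = 1/(24365053221681415/11808623) = 11808623/24365053221681415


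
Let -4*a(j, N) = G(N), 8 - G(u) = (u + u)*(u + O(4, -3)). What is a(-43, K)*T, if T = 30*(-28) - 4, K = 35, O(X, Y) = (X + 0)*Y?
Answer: -338022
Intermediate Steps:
O(X, Y) = X*Y
G(u) = 8 - 2*u*(-12 + u) (G(u) = 8 - (u + u)*(u + 4*(-3)) = 8 - 2*u*(u - 12) = 8 - 2*u*(-12 + u))
T = -844 (T = -840 - 4 = -844)
a(j, N) = -2 + N²/2 - 6*N (a(j, N) = -(8 - 2*N² + 24*N)/4 = -2 + N²/2 - 6*N)
a(-43, K)*T = (-2 + (½)*35² - 6*35)*(-844) = (-2 + (½)*1225 - 210)*(-844) = (-2 + 1225/2 - 210)*(-844) = (801/2)*(-844) = -338022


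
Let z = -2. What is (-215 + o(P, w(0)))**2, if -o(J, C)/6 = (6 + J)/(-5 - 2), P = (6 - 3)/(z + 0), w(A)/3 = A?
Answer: 2184484/49 ≈ 44581.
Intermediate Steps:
w(A) = 3*A
P = -3/2 (P = (6 - 3)/(-2 + 0) = 3/(-2) = 3*(-1/2) = -3/2 ≈ -1.5000)
o(J, C) = 36/7 + 6*J/7 (o(J, C) = -6*(6 + J)/(-5 - 2) = -6*(6 + J)/(-7) = -6*(6 + J)*(-1)/7 = -6*(-6/7 - J/7) = 36/7 + 6*J/7)
(-215 + o(P, w(0)))**2 = (-215 + (36/7 + (6/7)*(-3/2)))**2 = (-215 + (36/7 - 9/7))**2 = (-215 + 27/7)**2 = (-1478/7)**2 = 2184484/49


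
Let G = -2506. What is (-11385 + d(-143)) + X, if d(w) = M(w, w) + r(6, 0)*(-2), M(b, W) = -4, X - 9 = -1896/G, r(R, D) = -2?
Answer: -14253180/1253 ≈ -11375.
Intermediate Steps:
X = 12225/1253 (X = 9 - 1896/(-2506) = 9 - 1896*(-1/2506) = 9 + 948/1253 = 12225/1253 ≈ 9.7566)
d(w) = 0 (d(w) = -4 - 2*(-2) = -4 + 4 = 0)
(-11385 + d(-143)) + X = (-11385 + 0) + 12225/1253 = -11385 + 12225/1253 = -14253180/1253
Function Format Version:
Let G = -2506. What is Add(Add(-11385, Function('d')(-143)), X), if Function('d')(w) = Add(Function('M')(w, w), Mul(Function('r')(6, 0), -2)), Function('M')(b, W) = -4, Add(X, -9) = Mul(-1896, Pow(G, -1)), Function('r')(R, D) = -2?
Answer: Rational(-14253180, 1253) ≈ -11375.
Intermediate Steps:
X = Rational(12225, 1253) (X = Add(9, Mul(-1896, Pow(-2506, -1))) = Add(9, Mul(-1896, Rational(-1, 2506))) = Add(9, Rational(948, 1253)) = Rational(12225, 1253) ≈ 9.7566)
Function('d')(w) = 0 (Function('d')(w) = Add(-4, Mul(-2, -2)) = Add(-4, 4) = 0)
Add(Add(-11385, Function('d')(-143)), X) = Add(Add(-11385, 0), Rational(12225, 1253)) = Add(-11385, Rational(12225, 1253)) = Rational(-14253180, 1253)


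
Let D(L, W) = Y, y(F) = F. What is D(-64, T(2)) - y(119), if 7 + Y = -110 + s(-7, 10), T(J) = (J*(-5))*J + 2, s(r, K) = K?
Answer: -226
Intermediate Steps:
T(J) = 2 - 5*J² (T(J) = (-5*J)*J + 2 = -5*J² + 2 = 2 - 5*J²)
Y = -107 (Y = -7 + (-110 + 10) = -7 - 100 = -107)
D(L, W) = -107
D(-64, T(2)) - y(119) = -107 - 1*119 = -107 - 119 = -226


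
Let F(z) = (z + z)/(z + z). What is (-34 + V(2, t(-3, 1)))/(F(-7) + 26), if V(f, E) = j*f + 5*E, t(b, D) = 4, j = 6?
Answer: -2/27 ≈ -0.074074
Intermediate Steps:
V(f, E) = 5*E + 6*f (V(f, E) = 6*f + 5*E = 5*E + 6*f)
F(z) = 1 (F(z) = (2*z)/((2*z)) = (2*z)*(1/(2*z)) = 1)
(-34 + V(2, t(-3, 1)))/(F(-7) + 26) = (-34 + (5*4 + 6*2))/(1 + 26) = (-34 + (20 + 12))/27 = (-34 + 32)*(1/27) = -2*1/27 = -2/27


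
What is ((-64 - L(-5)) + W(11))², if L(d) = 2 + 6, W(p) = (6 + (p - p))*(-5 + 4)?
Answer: 6084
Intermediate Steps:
W(p) = -6 (W(p) = (6 + 0)*(-1) = 6*(-1) = -6)
L(d) = 8
((-64 - L(-5)) + W(11))² = ((-64 - 1*8) - 6)² = ((-64 - 8) - 6)² = (-72 - 6)² = (-78)² = 6084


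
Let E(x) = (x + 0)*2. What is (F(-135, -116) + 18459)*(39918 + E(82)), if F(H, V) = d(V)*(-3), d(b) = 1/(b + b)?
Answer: 85825402131/116 ≈ 7.3987e+8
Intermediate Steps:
d(b) = 1/(2*b)
F(H, V) = -3/(2*V) (F(H, V) = (1/(2*V))*(-3) = -3/(2*V))
E(x) = 2*x (E(x) = x*2 = 2*x)
(F(-135, -116) + 18459)*(39918 + E(82)) = (-3/2/(-116) + 18459)*(39918 + 2*82) = (-3/2*(-1/116) + 18459)*(39918 + 164) = (3/232 + 18459)*40082 = (4282491/232)*40082 = 85825402131/116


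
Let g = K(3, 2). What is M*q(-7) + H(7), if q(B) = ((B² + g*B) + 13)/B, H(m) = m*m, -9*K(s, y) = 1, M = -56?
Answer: 4961/9 ≈ 551.22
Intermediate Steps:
K(s, y) = -⅑ (K(s, y) = -⅑*1 = -⅑)
H(m) = m²
g = -⅑ ≈ -0.11111
q(B) = (13 + B² - B/9)/B (q(B) = ((B² - B/9) + 13)/B = (13 + B² - B/9)/B)
M*q(-7) + H(7) = -56*(-⅑ - 7 + 13/(-7)) + 7² = -56*(-⅑ - 7 + 13*(-⅐)) + 49 = -56*(-⅑ - 7 - 13/7) + 49 = -56*(-565/63) + 49 = 4520/9 + 49 = 4961/9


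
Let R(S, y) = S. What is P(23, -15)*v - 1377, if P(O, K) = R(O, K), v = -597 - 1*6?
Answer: -15246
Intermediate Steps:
v = -603 (v = -597 - 6 = -603)
P(O, K) = O
P(23, -15)*v - 1377 = 23*(-603) - 1377 = -13869 - 1377 = -15246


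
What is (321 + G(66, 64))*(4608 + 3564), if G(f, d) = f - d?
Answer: 2639556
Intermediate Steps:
(321 + G(66, 64))*(4608 + 3564) = (321 + (66 - 1*64))*(4608 + 3564) = (321 + (66 - 64))*8172 = (321 + 2)*8172 = 323*8172 = 2639556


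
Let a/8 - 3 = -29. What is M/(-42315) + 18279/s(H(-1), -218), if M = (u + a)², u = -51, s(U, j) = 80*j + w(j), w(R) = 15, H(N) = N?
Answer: -55496066/21066825 ≈ -2.6343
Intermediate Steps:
a = -208 (a = 24 + 8*(-29) = 24 - 232 = -208)
s(U, j) = 15 + 80*j (s(U, j) = 80*j + 15 = 15 + 80*j)
M = 67081 (M = (-51 - 208)² = (-259)² = 67081)
M/(-42315) + 18279/s(H(-1), -218) = 67081/(-42315) + 18279/(15 + 80*(-218)) = 67081*(-1/42315) + 18279/(15 - 17440) = -9583/6045 + 18279/(-17425) = -9583/6045 + 18279*(-1/17425) = -9583/6045 - 18279/17425 = -55496066/21066825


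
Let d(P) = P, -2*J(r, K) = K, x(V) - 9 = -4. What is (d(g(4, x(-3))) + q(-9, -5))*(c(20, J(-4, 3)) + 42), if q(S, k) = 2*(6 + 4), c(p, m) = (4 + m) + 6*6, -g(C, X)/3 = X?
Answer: 805/2 ≈ 402.50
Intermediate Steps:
x(V) = 5 (x(V) = 9 - 4 = 5)
g(C, X) = -3*X
J(r, K) = -K/2
c(p, m) = 40 + m (c(p, m) = (4 + m) + 36 = 40 + m)
q(S, k) = 20 (q(S, k) = 2*10 = 20)
(d(g(4, x(-3))) + q(-9, -5))*(c(20, J(-4, 3)) + 42) = (-3*5 + 20)*((40 - 1/2*3) + 42) = (-15 + 20)*((40 - 3/2) + 42) = 5*(77/2 + 42) = 5*(161/2) = 805/2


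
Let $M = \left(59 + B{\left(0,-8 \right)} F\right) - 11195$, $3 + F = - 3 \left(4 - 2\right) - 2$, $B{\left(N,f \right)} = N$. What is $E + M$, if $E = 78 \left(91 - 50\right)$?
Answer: $-7938$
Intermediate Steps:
$E = 3198$ ($E = 78 \cdot 41 = 3198$)
$F = -11$ ($F = -3 - \left(2 + 3 \left(4 - 2\right)\right) = -3 - 8 = -11$)
$M = -11136$ ($M = \left(59 + 0 \left(-11\right)\right) - 11195 = \left(59 + 0\right) - 11195 = 59 - 11195 = -11136$)
$E + M = 3198 - 11136 = -7938$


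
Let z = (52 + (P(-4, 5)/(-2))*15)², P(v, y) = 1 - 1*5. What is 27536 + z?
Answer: 34260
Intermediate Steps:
P(v, y) = -4 (P(v, y) = 1 - 5 = -4)
z = 6724 (z = (52 - 4/(-2)*15)² = (52 - 4*(-½)*15)² = (52 + 2*15)² = (52 + 30)² = 82² = 6724)
27536 + z = 27536 + 6724 = 34260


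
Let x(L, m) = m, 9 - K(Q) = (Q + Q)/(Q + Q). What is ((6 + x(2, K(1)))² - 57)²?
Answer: 19321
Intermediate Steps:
K(Q) = 8 (K(Q) = 9 - (Q + Q)/(Q + Q) = 9 - 2*Q/(2*Q) = 9 - 2*Q*1/(2*Q) = 9 - 1*1 = 9 - 1 = 8)
((6 + x(2, K(1)))² - 57)² = ((6 + 8)² - 57)² = (14² - 57)² = (196 - 57)² = 139² = 19321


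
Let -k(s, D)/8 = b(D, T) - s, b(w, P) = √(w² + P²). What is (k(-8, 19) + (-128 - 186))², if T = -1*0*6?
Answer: 280900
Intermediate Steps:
T = 0 (T = 0*6 = 0)
b(w, P) = √(P² + w²)
k(s, D) = -8*√(D²) + 8*s (k(s, D) = -8*(√(0² + D²) - s) = -8*(√(0 + D²) - s) = -8*(√(D²) - s) = -8*√(D²) + 8*s)
(k(-8, 19) + (-128 - 186))² = ((-8*√(19²) + 8*(-8)) + (-128 - 186))² = ((-8*√361 - 64) - 314)² = ((-8*19 - 64) - 314)² = ((-152 - 64) - 314)² = (-216 - 314)² = (-530)² = 280900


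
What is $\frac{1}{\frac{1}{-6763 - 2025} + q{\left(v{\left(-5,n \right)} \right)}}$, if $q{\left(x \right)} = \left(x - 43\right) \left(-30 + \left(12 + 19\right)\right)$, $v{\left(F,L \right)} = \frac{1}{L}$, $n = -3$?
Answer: $- \frac{26364}{1142443} \approx -0.023077$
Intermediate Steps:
$q{\left(x \right)} = -43 + x$ ($q{\left(x \right)} = \left(-43 + x\right) \left(-30 + 31\right) = \left(-43 + x\right) 1 = -43 + x$)
$\frac{1}{\frac{1}{-6763 - 2025} + q{\left(v{\left(-5,n \right)} \right)}} = \frac{1}{\frac{1}{-6763 - 2025} - \left(43 - \frac{1}{-3}\right)} = \frac{1}{\frac{1}{-8788} - \frac{130}{3}} = \frac{1}{- \frac{1}{8788} - \frac{130}{3}} = \frac{1}{- \frac{1142443}{26364}} = - \frac{26364}{1142443}$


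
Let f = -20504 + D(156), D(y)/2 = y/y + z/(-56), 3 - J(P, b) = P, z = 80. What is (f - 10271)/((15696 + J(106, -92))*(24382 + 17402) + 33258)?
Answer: -215431/4560998190 ≈ -4.7233e-5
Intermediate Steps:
J(P, b) = 3 - P
D(y) = -6/7 (D(y) = 2*(y/y + 80/(-56)) = 2*(1 + 80*(-1/56)) = 2*(1 - 10/7) = 2*(-3/7) = -6/7)
f = -143534/7 (f = -20504 - 6/7 = -143534/7 ≈ -20505.)
(f - 10271)/((15696 + J(106, -92))*(24382 + 17402) + 33258) = (-143534/7 - 10271)/((15696 + (3 - 1*106))*(24382 + 17402) + 33258) = -215431/(7*((15696 + (3 - 106))*41784 + 33258)) = -215431/(7*((15696 - 103)*41784 + 33258)) = -215431/(7*(15593*41784 + 33258)) = -215431/(7*(651537912 + 33258)) = -215431/7/651571170 = -215431/7*1/651571170 = -215431/4560998190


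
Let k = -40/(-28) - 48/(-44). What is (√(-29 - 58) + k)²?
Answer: -478187/5929 + 388*I*√87/77 ≈ -80.652 + 47.0*I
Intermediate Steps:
k = 194/77 (k = -40*(-1/28) - 48*(-1/44) = 10/7 + 12/11 = 194/77 ≈ 2.5195)
(√(-29 - 58) + k)² = (√(-29 - 58) + 194/77)² = (√(-87) + 194/77)² = (I*√87 + 194/77)² = (194/77 + I*√87)²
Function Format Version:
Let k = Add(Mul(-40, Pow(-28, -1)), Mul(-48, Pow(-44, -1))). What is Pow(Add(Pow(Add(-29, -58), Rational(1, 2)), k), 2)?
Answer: Add(Rational(-478187, 5929), Mul(Rational(388, 77), I, Pow(87, Rational(1, 2)))) ≈ Add(-80.652, Mul(47.000, I))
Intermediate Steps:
k = Rational(194, 77) (k = Add(Mul(-40, Rational(-1, 28)), Mul(-48, Rational(-1, 44))) = Add(Rational(10, 7), Rational(12, 11)) = Rational(194, 77) ≈ 2.5195)
Pow(Add(Pow(Add(-29, -58), Rational(1, 2)), k), 2) = Pow(Add(Pow(Add(-29, -58), Rational(1, 2)), Rational(194, 77)), 2) = Pow(Add(Pow(-87, Rational(1, 2)), Rational(194, 77)), 2) = Pow(Add(Mul(I, Pow(87, Rational(1, 2))), Rational(194, 77)), 2) = Pow(Add(Rational(194, 77), Mul(I, Pow(87, Rational(1, 2)))), 2)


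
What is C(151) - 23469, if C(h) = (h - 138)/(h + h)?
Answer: -7087625/302 ≈ -23469.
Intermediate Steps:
C(h) = (-138 + h)/(2*h) (C(h) = (-138 + h)/((2*h)) = (-138 + h)*(1/(2*h)) = (-138 + h)/(2*h))
C(151) - 23469 = (1/2)*(-138 + 151)/151 - 23469 = (1/2)*(1/151)*13 - 23469 = 13/302 - 23469 = -7087625/302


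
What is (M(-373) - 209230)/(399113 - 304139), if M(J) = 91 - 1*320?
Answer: -209459/94974 ≈ -2.2054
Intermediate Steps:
M(J) = -229 (M(J) = 91 - 320 = -229)
(M(-373) - 209230)/(399113 - 304139) = (-229 - 209230)/(399113 - 304139) = -209459/94974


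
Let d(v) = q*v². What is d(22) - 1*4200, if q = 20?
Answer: 5480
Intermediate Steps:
d(v) = 20*v²
d(22) - 1*4200 = 20*22² - 1*4200 = 20*484 - 4200 = 9680 - 4200 = 5480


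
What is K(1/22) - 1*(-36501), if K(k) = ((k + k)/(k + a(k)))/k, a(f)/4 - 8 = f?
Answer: 25879253/709 ≈ 36501.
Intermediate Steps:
a(f) = 32 + 4*f
K(k) = 2/(32 + 5*k) (K(k) = ((k + k)/(k + (32 + 4*k)))/k = ((2*k)/(32 + 5*k))/k = (2*k/(32 + 5*k))/k = 2/(32 + 5*k))
K(1/22) - 1*(-36501) = 2/(32 + 5/22) - 1*(-36501) = 2/(32 + 5*(1/22)) + 36501 = 2/(32 + 5/22) + 36501 = 2/(709/22) + 36501 = 2*(22/709) + 36501 = 44/709 + 36501 = 25879253/709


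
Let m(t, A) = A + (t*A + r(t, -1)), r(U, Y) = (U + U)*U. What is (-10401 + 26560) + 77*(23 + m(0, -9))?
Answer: 17237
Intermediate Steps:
r(U, Y) = 2*U² (r(U, Y) = (2*U)*U = 2*U²)
m(t, A) = A + 2*t² + A*t (m(t, A) = A + (t*A + 2*t²) = A + (A*t + 2*t²) = A + (2*t² + A*t) = A + 2*t² + A*t)
(-10401 + 26560) + 77*(23 + m(0, -9)) = (-10401 + 26560) + 77*(23 + (-9 + 2*0² - 9*0)) = 16159 + 77*(23 + (-9 + 2*0 + 0)) = 16159 + 77*(23 + (-9 + 0 + 0)) = 16159 + 77*(23 - 9) = 16159 + 77*14 = 16159 + 1078 = 17237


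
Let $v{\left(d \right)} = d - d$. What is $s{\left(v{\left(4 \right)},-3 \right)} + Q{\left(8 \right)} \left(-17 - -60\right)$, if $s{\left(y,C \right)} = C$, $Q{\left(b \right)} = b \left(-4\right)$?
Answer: $-1379$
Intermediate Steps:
$v{\left(d \right)} = 0$
$Q{\left(b \right)} = - 4 b$
$s{\left(v{\left(4 \right)},-3 \right)} + Q{\left(8 \right)} \left(-17 - -60\right) = -3 + \left(-4\right) 8 \left(-17 - -60\right) = -3 - 32 \left(-17 + 60\right) = -3 - 1376 = -1379$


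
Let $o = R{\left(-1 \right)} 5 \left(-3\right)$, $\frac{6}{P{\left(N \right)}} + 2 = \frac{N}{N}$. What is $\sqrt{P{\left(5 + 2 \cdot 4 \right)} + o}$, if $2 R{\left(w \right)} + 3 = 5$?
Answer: $i \sqrt{21} \approx 4.5826 i$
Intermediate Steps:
$R{\left(w \right)} = 1$ ($R{\left(w \right)} = - \frac{3}{2} + \frac{1}{2} \cdot 5 = - \frac{3}{2} + \frac{5}{2} = 1$)
$P{\left(N \right)} = -6$ ($P{\left(N \right)} = \frac{6}{-2 + \frac{N}{N}} = \frac{6}{-2 + 1} = \frac{6}{-1} = 6 \left(-1\right) = -6$)
$o = -15$ ($o = 1 \cdot 5 \left(-3\right) = 5 \left(-3\right) = -15$)
$\sqrt{P{\left(5 + 2 \cdot 4 \right)} + o} = \sqrt{-6 - 15} = \sqrt{-21} = i \sqrt{21}$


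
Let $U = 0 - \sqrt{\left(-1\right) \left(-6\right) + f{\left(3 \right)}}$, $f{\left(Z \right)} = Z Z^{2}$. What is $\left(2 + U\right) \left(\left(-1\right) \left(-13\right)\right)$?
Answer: $26 - 13 \sqrt{33} \approx -48.679$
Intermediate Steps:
$f{\left(Z \right)} = Z^{3}$
$U = - \sqrt{33}$ ($U = 0 - \sqrt{\left(-1\right) \left(-6\right) + 3^{3}} = 0 - \sqrt{6 + 27} = 0 - \sqrt{33} = - \sqrt{33} \approx -5.7446$)
$\left(2 + U\right) \left(\left(-1\right) \left(-13\right)\right) = \left(2 - \sqrt{33}\right) \left(\left(-1\right) \left(-13\right)\right) = \left(2 - \sqrt{33}\right) 13 = 26 - 13 \sqrt{33}$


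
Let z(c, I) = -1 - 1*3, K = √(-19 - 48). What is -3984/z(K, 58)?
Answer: 996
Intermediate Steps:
K = I*√67 (K = √(-67) = I*√67 ≈ 8.1853*I)
z(c, I) = -4 (z(c, I) = -1 - 3 = -4)
-3984/z(K, 58) = -3984/(-4) = -3984*(-¼) = 996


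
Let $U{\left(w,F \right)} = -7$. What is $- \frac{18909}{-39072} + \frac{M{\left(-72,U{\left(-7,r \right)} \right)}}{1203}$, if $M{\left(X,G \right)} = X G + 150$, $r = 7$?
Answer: $\frac{487885}{474784} \approx 1.0276$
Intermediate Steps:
$M{\left(X,G \right)} = 150 + G X$ ($M{\left(X,G \right)} = G X + 150 = 150 + G X$)
$- \frac{18909}{-39072} + \frac{M{\left(-72,U{\left(-7,r \right)} \right)}}{1203} = - \frac{18909}{-39072} + \frac{150 - -504}{1203} = \left(-18909\right) \left(- \frac{1}{39072}\right) + \left(150 + 504\right) \frac{1}{1203} = \frac{573}{1184} + 654 \cdot \frac{1}{1203} = \frac{573}{1184} + \frac{218}{401} = \frac{487885}{474784}$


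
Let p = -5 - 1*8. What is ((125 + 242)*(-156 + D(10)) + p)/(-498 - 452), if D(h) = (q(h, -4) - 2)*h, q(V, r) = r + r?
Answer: 18793/190 ≈ 98.911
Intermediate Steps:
q(V, r) = 2*r
D(h) = -10*h (D(h) = (2*(-4) - 2)*h = (-8 - 2)*h = -10*h)
p = -13 (p = -5 - 8 = -13)
((125 + 242)*(-156 + D(10)) + p)/(-498 - 452) = ((125 + 242)*(-156 - 10*10) - 13)/(-498 - 452) = (367*(-156 - 100) - 13)/(-950) = (367*(-256) - 13)*(-1/950) = (-93952 - 13)*(-1/950) = -93965*(-1/950) = 18793/190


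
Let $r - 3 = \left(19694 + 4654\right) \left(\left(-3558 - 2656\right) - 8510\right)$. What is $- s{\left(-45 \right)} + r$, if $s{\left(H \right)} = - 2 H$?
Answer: $-358500039$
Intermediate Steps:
$r = -358499949$ ($r = 3 + \left(19694 + 4654\right) \left(\left(-3558 - 2656\right) - 8510\right) = 3 + 24348 \left(\left(-3558 - 2656\right) - 8510\right) = 3 + 24348 \left(-6214 - 8510\right) = 3 + 24348 \left(-14724\right) = 3 - 358499952 = -358499949$)
$- s{\left(-45 \right)} + r = - \left(-2\right) \left(-45\right) - 358499949 = \left(-1\right) 90 - 358499949 = -90 - 358499949 = -358500039$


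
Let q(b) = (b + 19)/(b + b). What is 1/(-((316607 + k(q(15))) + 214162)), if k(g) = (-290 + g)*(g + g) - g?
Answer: -225/119275448 ≈ -1.8864e-6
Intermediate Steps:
q(b) = (19 + b)/(2*b) (q(b) = (19 + b)/((2*b)) = (19 + b)*(1/(2*b)) = (19 + b)/(2*b))
k(g) = -g + 2*g*(-290 + g) (k(g) = (-290 + g)*(2*g) - g = 2*g*(-290 + g) - g = -g + 2*g*(-290 + g))
1/(-((316607 + k(q(15))) + 214162)) = 1/(-((316607 + ((½)*(19 + 15)/15)*(-581 + 2*((½)*(19 + 15)/15))) + 214162)) = 1/(-((316607 + ((½)*(1/15)*34)*(-581 + 2*((½)*(1/15)*34))) + 214162)) = 1/(-((316607 + 17*(-581 + 2*(17/15))/15) + 214162)) = 1/(-((316607 + 17*(-581 + 34/15)/15) + 214162)) = 1/(-((316607 + (17/15)*(-8681/15)) + 214162)) = 1/(-((316607 - 147577/225) + 214162)) = 1/(-(71088998/225 + 214162)) = 1/(-1*119275448/225) = 1/(-119275448/225) = -225/119275448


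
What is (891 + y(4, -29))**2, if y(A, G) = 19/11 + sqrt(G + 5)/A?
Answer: 192864437/242 + 9820*I*sqrt(6)/11 ≈ 7.9696e+5 + 2186.7*I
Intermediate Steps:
y(A, G) = 19/11 + sqrt(5 + G)/A (y(A, G) = 19*(1/11) + sqrt(5 + G)/A = 19/11 + sqrt(5 + G)/A)
(891 + y(4, -29))**2 = (891 + (19/11 + sqrt(5 - 29)/4))**2 = (891 + (19/11 + sqrt(-24)/4))**2 = (891 + (19/11 + (2*I*sqrt(6))/4))**2 = (891 + (19/11 + I*sqrt(6)/2))**2 = (9820/11 + I*sqrt(6)/2)**2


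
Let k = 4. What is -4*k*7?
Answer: -112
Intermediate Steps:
-4*k*7 = -4*4*7 = -16*7 = -112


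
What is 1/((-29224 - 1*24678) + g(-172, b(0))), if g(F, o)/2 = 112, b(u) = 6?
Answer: -1/53678 ≈ -1.8630e-5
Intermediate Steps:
g(F, o) = 224 (g(F, o) = 2*112 = 224)
1/((-29224 - 1*24678) + g(-172, b(0))) = 1/((-29224 - 1*24678) + 224) = 1/((-29224 - 24678) + 224) = 1/(-53902 + 224) = 1/(-53678) = -1/53678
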